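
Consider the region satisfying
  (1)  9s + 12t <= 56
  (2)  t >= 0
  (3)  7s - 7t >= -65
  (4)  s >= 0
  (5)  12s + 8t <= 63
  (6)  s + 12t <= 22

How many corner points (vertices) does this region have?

5

Pairwise boundary intersections that survive every other constraint:
  (77/18, 35/24)
  (17/4, 71/48)
  (0, 0)
  (21/4, 0)
  (0, 11/6)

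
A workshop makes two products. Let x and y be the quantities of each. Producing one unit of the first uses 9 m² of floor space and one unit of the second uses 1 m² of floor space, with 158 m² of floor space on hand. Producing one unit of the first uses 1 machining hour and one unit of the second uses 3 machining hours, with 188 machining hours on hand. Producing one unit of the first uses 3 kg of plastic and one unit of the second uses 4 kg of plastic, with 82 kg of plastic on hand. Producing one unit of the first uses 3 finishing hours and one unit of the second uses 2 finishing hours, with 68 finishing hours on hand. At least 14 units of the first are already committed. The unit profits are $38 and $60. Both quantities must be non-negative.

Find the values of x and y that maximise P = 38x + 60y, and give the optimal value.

x = 14, y = 10, maximum P = 1132

Vertices and P = 38x + 60y:
  (158/9, 0) → P = 6004/9
  (14, 0) → P = 532
  (50/3, 8) → P = 3340/3
  (14, 10) → P = 1132

The optimum lies where 3x + 4y = 82 and x = 14.
Solving simultaneously gives x = 14, y = 10.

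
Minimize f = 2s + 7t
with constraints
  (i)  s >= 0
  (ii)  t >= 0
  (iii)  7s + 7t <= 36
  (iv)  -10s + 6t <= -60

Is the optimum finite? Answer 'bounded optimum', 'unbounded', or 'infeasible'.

infeasible

The boundaries s = 0 and t = 0 meet at (0, 0), but that point violates -10s + 6t ≤ -60. Every candidate vertex is excluded by some other constraint, so the feasible region is empty.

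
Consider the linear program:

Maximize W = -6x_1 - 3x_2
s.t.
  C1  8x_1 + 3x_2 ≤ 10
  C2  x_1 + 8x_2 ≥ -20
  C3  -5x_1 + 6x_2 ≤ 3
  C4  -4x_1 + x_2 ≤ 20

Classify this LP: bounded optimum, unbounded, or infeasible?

Feasible corners and W = -6x_1 - 3x_2:
  (140/61, -170/61) → W = -330/61
  (17/21, 74/63) → W = -176/21
  (-72/23, -97/46) → W = 1155/46
The feasible region has finitely many vertices and no improving ray; the maximum is 1155/46 at (-72/23, -97/46).

bounded optimum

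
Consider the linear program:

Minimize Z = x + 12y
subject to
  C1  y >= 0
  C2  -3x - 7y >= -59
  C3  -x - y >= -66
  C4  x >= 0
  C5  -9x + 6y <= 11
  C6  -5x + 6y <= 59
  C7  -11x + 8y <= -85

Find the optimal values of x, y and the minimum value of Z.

x = 85/11, y = 0, minimum Z = 85/11

Vertices and Z = x + 12y:
  (59/3, 0) → Z = 59/3
  (85/11, 0) → Z = 85/11
  (1067/101, 394/101) → Z = 5795/101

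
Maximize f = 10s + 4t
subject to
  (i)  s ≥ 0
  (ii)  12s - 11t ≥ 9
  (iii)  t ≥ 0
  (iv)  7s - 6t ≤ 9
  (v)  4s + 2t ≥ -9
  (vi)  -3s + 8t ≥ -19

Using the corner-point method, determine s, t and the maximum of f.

Feasible corners and f = 10s + 4t:
  (3/4, 0) → f = 15/2
  (9, 9) → f = 126
  (9/7, 0) → f = 90/7

s = 9, t = 9, maximum f = 126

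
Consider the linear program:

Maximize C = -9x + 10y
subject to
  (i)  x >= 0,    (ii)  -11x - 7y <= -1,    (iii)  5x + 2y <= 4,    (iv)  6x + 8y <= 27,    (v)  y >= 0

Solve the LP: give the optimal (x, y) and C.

x = 0, y = 2, maximum C = 20

Corner points and C = -9x + 10y:
  (0, 1/7) → C = 10/7
  (0, 2) → C = 20
  (1/11, 0) → C = -9/11
  (4/5, 0) → C = -36/5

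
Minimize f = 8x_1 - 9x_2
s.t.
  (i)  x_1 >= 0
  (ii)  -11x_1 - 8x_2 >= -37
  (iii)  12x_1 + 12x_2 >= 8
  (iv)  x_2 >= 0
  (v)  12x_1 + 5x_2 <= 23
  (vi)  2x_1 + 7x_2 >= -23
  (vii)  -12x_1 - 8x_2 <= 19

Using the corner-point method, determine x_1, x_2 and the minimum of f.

Feasible corners and f = 8x_1 - 9x_2:
  (0, 2/3) → f = -6
  (0, 23/5) → f = -207/5
  (2/3, 0) → f = 16/3
  (23/12, 0) → f = 46/3

x_1 = 0, x_2 = 23/5, minimum f = -207/5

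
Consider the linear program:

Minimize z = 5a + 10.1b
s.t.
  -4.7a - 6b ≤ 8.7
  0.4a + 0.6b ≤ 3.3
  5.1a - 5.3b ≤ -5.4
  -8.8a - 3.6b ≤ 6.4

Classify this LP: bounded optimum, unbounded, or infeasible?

Vertices and z = 5a + 10.1b:
  (1425/518, 1899/518) → z = 263049/5180
  (-4.09375, 395/48) → z = 3007/48
  (-1334/1625, 372/1625) → z = -14564/8125
The feasible region has finitely many vertices and no improving ray; the minimum is -14564/8125 at (-1334/1625, 372/1625).

bounded optimum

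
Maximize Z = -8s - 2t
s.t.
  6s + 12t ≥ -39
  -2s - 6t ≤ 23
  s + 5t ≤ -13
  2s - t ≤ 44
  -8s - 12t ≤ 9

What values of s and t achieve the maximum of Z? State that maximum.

Extreme points and Z = -8s - 2t:
  (241/14, -67/7) → Z = -830/7
  (37/4, -83/12) → Z = -361/6
  (207/11, -70/11) → Z = -1516/11
  (111/28, -95/28) → Z = -349/14

The optimum lies where s + 5t = -13 and -8s - 12t = 9.
Solving simultaneously gives s = 111/28, t = -95/28.

s = 111/28, t = -95/28, maximum Z = -349/14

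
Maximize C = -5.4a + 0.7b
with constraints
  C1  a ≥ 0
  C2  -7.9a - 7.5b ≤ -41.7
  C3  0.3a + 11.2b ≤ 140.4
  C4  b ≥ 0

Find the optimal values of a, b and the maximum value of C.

a = 0, b = 351/28, maximum C = 351/40

Feasible corners and C = -5.4a + 0.7b:
  (0, 139/25) → C = 973/250
  (0, 351/28) → C = 351/40
  (417/79, 0) → C = -11259/395
  (468, 0) → C = -12636/5

At the optimal vertex, a = 0 and 0.3a + 11.2b = 140.4.
Solving simultaneously gives a = 0, b = 351/28.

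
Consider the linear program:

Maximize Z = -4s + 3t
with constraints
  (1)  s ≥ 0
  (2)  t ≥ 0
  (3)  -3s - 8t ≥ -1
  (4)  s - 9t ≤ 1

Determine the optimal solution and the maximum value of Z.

s = 0, t = 1/8, maximum Z = 3/8

Corner points and Z = -4s + 3t:
  (0, 0) → Z = 0
  (0, 1/8) → Z = 3/8
  (1/3, 0) → Z = -4/3

The optimum lies where s = 0 and -3s - 8t = -1.
Solving simultaneously gives s = 0, t = 1/8.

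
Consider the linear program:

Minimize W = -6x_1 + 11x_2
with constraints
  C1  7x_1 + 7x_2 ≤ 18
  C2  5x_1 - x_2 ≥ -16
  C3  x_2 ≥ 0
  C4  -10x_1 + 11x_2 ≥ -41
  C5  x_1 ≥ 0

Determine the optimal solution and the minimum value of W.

x_1 = 18/7, x_2 = 0, minimum W = -108/7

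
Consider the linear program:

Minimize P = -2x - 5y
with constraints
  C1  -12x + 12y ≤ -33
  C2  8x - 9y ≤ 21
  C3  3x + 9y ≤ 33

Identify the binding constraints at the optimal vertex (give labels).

C2 and C3

Corner points and P = -2x - 5y:
  (15/4, 1) → P = -25/2
  (77/16, 33/16) → P = -319/16
  (54/11, 67/33) → P = -659/33

The minimum is at (54/11, 67/33). Substituting into each constraint, equality holds for C2 and C3; the remaining constraints have slack.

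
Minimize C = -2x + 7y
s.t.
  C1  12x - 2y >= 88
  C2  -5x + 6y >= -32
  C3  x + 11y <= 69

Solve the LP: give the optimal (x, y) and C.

x = 232/31, y = 28/31, minimum C = -268/31

Vertices and C = -2x + 7y:
  (232/31, 28/31) → C = -268/31
  (553/67, 370/67) → C = 1484/67
  (766/61, 313/61) → C = 659/61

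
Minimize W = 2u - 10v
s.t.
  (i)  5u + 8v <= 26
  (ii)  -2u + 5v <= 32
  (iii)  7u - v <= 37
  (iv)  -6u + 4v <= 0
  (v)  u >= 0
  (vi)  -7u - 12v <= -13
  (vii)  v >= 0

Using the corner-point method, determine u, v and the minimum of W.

Corner points and W = 2u - 10v:
  (26/17, 39/17) → W = -338/17
  (26/5, 0) → W = 52/5
  (13/25, 39/50) → W = -169/25
  (13/7, 0) → W = 26/7

The binding constraints are 5u + 8v = 26 and -6u + 4v = 0.
Solving simultaneously gives u = 26/17, v = 39/17.

u = 26/17, v = 39/17, minimum W = -338/17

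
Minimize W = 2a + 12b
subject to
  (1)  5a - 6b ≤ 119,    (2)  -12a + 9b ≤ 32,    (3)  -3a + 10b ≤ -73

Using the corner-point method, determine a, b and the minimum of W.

a = -421/9, b = -1588/27, minimum W = -2398/3

Extreme points and W = 2a + 12b:
  (-421/9, -1588/27) → W = -2398/3
  (47/2, -1/4) → W = 44
  (-977/93, -324/31) → W = -13618/93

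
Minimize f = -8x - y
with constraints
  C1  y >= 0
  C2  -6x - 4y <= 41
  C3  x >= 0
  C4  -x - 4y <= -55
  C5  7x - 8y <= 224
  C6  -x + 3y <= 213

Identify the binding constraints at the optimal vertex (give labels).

Extreme points and f = -8x - y:
  (0, 55/4) → f = -55/4
  (0, 71) → f = -71
  (334/9, 161/36) → f = -10849/36
  (2376/13, 1715/13) → f = -20723/13

The minimum is at (2376/13, 1715/13). Substituting into each constraint, equality holds for C5 and C6; the remaining constraints have slack.

C5 and C6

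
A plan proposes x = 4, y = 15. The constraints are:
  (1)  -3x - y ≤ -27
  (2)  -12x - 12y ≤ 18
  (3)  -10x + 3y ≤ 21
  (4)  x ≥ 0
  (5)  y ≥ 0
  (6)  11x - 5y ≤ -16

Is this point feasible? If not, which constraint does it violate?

(1): -27 ≤ -27 ✓
(2): -228 ≤ 18 ✓
(3): 5 ≤ 21 ✓
(4): 4 ≥ 0 ✓
(5): 15 ≥ 0 ✓
(6): -31 ≤ -16 ✓

feasible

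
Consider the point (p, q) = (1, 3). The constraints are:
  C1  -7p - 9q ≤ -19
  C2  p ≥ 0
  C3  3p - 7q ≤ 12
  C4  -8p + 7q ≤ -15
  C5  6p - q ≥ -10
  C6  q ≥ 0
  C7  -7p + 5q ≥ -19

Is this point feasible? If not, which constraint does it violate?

not feasible — violates C4

Constraint C4: -8p + 7q = 13, which is not ≤ -15. All other constraints are satisfied.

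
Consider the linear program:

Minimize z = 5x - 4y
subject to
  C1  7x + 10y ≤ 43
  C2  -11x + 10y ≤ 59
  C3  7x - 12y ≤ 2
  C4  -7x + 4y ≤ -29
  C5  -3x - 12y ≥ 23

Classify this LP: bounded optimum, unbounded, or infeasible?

The boundaries 7x + 10y = 43 and -3x - 12y = 23 meet at (373/27, -145/27), but that point violates 7x - 12y ≤ 2. Every candidate vertex is excluded by some other constraint, so the feasible region is empty.

infeasible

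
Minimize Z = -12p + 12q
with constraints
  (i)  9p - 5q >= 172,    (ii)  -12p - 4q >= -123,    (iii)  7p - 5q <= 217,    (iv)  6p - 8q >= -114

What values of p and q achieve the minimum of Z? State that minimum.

p = -45/2, q = -749/10, minimum Z = -3144/5

Corner points and Z = -12p + 12q:
  (1303/96, -319/32) → Z = -565/2
  (-45/2, -749/10) → Z = -3144/5
  (1483/88, -1743/88) → Z = -4839/11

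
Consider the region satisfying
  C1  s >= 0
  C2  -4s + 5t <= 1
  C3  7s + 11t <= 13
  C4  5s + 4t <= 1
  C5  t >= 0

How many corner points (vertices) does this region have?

Of the 10 pairwise boundary intersections, those satisfying every inequality are:
  (0, 1/5)
  (0, 0)
  (1/41, 9/41)
  (1/5, 0)

4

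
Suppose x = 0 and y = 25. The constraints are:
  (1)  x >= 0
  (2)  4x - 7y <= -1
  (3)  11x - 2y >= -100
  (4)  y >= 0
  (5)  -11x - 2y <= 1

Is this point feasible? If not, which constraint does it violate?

(1): 0 ≥ 0 ✓
(2): -175 ≤ -1 ✓
(3): -50 ≥ -100 ✓
(4): 25 ≥ 0 ✓
(5): -50 ≤ 1 ✓

feasible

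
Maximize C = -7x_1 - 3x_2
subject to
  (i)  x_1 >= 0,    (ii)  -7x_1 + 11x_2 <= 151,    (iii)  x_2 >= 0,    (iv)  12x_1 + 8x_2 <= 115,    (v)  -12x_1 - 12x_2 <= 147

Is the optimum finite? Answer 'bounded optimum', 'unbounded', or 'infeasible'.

bounded optimum

Feasible corners and C = -7x_1 - 3x_2:
  (0, 151/11) → C = -453/11
  (0, 0) → C = 0
  (57/188, 2617/188) → C = -4125/94
  (115/12, 0) → C = -805/12
The feasible region has finitely many vertices and no improving ray; the maximum is 0 at (0, 0).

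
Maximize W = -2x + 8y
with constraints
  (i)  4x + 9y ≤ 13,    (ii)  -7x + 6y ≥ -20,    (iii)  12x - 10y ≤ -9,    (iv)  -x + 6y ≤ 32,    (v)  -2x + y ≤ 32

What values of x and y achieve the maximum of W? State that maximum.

x = -160/11, y = 32/11, maximum W = 576/11

Extreme points and W = -2x + 8y:
  (49/148, 48/37) → W = 719/74
  (-70/11, 47/11) → W = 516/11
  (-311/8, -183/4) → W = -1153/4
  (-160/11, 32/11) → W = 576/11

The optimum lies where -x + 6y = 32 and -2x + y = 32.
Solving simultaneously gives x = -160/11, y = 32/11.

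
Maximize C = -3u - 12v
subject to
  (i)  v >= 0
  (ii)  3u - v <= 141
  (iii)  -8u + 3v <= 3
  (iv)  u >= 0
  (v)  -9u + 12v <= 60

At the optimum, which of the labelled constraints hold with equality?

(i) and (iv)

Vertices and C = -3u - 12v:
  (47, 0) → C = -141
  (0, 0) → C = 0
  (584/9, 161/3) → C = -2516/3
  (0, 1) → C = -12
  (48/23, 151/23) → C = -1956/23

The maximum is at (0, 0). Substituting into each constraint, equality holds for (i) and (iv); the remaining constraints have slack.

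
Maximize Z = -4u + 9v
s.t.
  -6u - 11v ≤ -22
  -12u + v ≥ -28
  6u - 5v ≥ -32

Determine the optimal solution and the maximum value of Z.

u = 86/27, v = 92/9, maximum Z = 2140/27

Vertices and Z = -4u + 9v:
  (55/23, 16/23) → Z = -76/23
  (-121/48, 27/8) → Z = 971/24
  (86/27, 92/9) → Z = 2140/27

The binding constraints are -12u + v = -28 and 6u - 5v = -32.
Solving simultaneously gives u = 86/27, v = 92/9.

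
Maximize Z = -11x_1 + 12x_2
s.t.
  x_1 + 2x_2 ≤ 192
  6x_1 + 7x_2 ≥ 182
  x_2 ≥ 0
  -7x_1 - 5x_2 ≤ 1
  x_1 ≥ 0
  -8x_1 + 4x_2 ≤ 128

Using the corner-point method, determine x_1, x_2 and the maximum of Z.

Extreme points and Z = -11x_1 + 12x_2:
  (192, 0) → Z = -2112
  (128/5, 416/5) → Z = 3584/5
  (91/3, 0) → Z = -1001/3
  (0, 26) → Z = 312
  (0, 32) → Z = 384

The binding constraints are x_1 + 2x_2 = 192 and -8x_1 + 4x_2 = 128.
Solving simultaneously gives x_1 = 128/5, x_2 = 416/5.

x_1 = 128/5, x_2 = 416/5, maximum Z = 3584/5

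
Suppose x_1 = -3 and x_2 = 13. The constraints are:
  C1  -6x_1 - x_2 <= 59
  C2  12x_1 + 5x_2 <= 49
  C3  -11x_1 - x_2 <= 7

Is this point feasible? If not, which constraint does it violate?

Constraint C3: -11x_1 - x_2 = 20, which is not ≤ 7. All other constraints are satisfied.

not feasible — violates C3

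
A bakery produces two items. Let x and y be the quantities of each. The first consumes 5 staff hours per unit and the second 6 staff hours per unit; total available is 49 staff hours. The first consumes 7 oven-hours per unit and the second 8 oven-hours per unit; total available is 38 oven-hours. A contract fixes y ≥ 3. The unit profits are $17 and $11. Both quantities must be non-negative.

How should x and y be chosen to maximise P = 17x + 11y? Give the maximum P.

x = 2, y = 3, maximum P = 67

Corner points and P = 17x + 11y:
  (0, 19/4) → P = 209/4
  (0, 3) → P = 33
  (2, 3) → P = 67

At the optimal vertex, 7x + 8y = 38 and y = 3.
Solving simultaneously gives x = 2, y = 3.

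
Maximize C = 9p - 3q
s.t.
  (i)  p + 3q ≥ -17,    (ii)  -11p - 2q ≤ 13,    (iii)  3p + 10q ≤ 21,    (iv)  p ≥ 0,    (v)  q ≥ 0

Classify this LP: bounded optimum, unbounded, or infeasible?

Vertices and C = 9p - 3q:
  (0, 21/10) → C = -63/10
  (7, 0) → C = 63
  (0, 0) → C = 0
The feasible region has finitely many vertices and no improving ray; the maximum is 63 at (7, 0).

bounded optimum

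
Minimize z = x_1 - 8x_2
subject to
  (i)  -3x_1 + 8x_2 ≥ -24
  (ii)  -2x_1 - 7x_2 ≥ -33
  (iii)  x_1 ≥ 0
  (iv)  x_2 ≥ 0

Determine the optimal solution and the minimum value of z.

Feasible corners and z = x_1 - 8x_2:
  (432/37, 51/37) → z = 24/37
  (8, 0) → z = 8
  (0, 33/7) → z = -264/7
  (0, 0) → z = 0

The optimum lies where -2x_1 - 7x_2 = -33 and x_1 = 0.
Solving simultaneously gives x_1 = 0, x_2 = 33/7.

x_1 = 0, x_2 = 33/7, minimum z = -264/7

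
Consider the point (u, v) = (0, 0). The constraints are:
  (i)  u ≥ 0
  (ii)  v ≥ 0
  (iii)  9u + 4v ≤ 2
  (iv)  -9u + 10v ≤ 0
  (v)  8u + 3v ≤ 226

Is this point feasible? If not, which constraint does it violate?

feasible

(i): 0 ≥ 0 ✓
(ii): 0 ≥ 0 ✓
(iii): 0 ≤ 2 ✓
(iv): 0 ≤ 0 ✓
(v): 0 ≤ 226 ✓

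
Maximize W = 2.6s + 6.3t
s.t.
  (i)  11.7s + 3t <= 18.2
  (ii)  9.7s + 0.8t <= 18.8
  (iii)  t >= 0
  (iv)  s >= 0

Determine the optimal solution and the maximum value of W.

s = 0, t = 91/15, maximum W = 1911/50

Vertices and W = 2.6s + 6.3t:
  (14/9, 0) → W = 182/45
  (0, 91/15) → W = 1911/50
  (0, 0) → W = 0

The optimum lies where 11.7s + 3t = 18.2 and s = 0.
Solving simultaneously gives s = 0, t = 91/15.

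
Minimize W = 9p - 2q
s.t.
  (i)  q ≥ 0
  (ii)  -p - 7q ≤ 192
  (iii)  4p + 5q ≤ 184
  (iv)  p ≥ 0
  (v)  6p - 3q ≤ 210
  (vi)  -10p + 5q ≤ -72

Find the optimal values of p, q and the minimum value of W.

Corner points and W = 9p - 2q:
  (35, 0) → W = 315
  (36/5, 0) → W = 324/5
  (267/7, 44/7) → W = 2315/7
  (128/7, 776/35) → W = 4208/35

The binding constraints are q = 0 and -10p + 5q = -72.
Solving simultaneously gives p = 36/5, q = 0.

p = 36/5, q = 0, minimum W = 324/5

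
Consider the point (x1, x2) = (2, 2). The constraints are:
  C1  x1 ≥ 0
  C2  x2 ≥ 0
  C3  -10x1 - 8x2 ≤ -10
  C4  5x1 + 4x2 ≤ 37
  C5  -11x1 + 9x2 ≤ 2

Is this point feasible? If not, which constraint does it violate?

feasible

C1: 2 ≥ 0 ✓
C2: 2 ≥ 0 ✓
C3: -36 ≤ -10 ✓
C4: 18 ≤ 37 ✓
C5: -4 ≤ 2 ✓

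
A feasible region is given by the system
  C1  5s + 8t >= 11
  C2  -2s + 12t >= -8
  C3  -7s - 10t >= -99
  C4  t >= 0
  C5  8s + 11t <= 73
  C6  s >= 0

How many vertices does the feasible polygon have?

Of the 15 pairwise boundary intersections, those satisfying every inequality are:
  (11/5, 0)
  (0, 11/8)
  (4, 0)
  (482/59, 41/59)
  (0, 73/11)

5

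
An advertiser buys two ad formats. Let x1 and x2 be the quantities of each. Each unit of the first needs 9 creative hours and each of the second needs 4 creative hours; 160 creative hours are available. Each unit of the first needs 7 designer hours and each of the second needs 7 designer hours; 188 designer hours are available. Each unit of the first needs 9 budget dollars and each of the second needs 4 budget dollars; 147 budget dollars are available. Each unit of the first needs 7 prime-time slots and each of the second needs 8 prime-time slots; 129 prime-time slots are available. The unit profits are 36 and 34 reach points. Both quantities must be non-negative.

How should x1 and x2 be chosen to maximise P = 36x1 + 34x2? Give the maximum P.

x1 = 15, x2 = 3, maximum P = 642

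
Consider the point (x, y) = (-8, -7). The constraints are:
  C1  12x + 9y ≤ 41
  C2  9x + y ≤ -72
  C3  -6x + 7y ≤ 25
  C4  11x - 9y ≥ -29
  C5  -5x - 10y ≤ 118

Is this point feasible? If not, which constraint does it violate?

feasible

C1: -159 ≤ 41 ✓
C2: -79 ≤ -72 ✓
C3: -1 ≤ 25 ✓
C4: -25 ≥ -29 ✓
C5: 110 ≤ 118 ✓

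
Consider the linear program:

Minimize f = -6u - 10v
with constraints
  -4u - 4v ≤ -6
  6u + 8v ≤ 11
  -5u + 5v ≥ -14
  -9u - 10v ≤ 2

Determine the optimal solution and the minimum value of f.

u = 1/2, v = 1, minimum f = -13

Feasible corners and f = -6u - 10v:
  (1/2, 1) → f = -13
  (43/20, -13/20) → f = -32/5
  (167/70, -29/70) → f = -356/35

At the optimal vertex, -4u - 4v = -6 and 6u + 8v = 11.
Solving simultaneously gives u = 1/2, v = 1.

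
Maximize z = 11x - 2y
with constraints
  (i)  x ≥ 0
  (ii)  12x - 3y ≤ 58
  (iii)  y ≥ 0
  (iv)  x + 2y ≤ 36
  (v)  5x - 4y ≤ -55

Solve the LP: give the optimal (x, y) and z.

x = 17/7, y = 235/14, maximum z = -48/7

Feasible corners and z = 11x - 2y:
  (0, 18) → z = -36
  (0, 55/4) → z = -55/2
  (17/7, 235/14) → z = -48/7

The binding constraints are x + 2y = 36 and 5x - 4y = -55.
Solving simultaneously gives x = 17/7, y = 235/14.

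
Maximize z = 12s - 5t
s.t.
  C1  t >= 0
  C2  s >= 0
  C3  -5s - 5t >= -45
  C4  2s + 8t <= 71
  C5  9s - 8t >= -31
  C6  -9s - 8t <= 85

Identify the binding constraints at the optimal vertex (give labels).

C1 and C3

Vertices and z = 12s - 5t:
  (0, 0) → z = 0
  (9, 0) → z = 108
  (0, 31/8) → z = -155/8
  (41/17, 112/17) → z = -4

The maximum is at (9, 0). Substituting into each constraint, equality holds for C1 and C3; the remaining constraints have slack.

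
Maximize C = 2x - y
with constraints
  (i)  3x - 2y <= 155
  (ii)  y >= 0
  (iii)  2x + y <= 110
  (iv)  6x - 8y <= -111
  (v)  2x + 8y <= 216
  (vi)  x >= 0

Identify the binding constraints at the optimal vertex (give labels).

Vertices and C = 2x - y:
  (105/8, 759/32) → C = 81/32
  (0, 111/8) → C = -111/8
  (0, 27) → C = -27

The maximum is at (105/8, 759/32). Substituting into each constraint, equality holds for (iv) and (v); the remaining constraints have slack.

(iv) and (v)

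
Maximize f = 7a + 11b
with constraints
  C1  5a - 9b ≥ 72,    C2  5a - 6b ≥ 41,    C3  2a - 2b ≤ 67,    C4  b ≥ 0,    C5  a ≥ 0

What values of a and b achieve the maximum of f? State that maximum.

a = 459/8, b = 191/8, maximum f = 2657/4

Extreme points and f = 7a + 11b:
  (459/8, 191/8) → f = 2657/4
  (72/5, 0) → f = 504/5
  (67/2, 0) → f = 469/2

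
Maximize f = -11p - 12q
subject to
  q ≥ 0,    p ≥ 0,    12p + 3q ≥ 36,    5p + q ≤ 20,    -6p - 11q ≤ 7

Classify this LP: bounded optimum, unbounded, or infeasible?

bounded optimum

Feasible corners and f = -11p - 12q:
  (3, 0) → f = -33
  (4, 0) → f = -44
  (0, 12) → f = -144
  (0, 20) → f = -240
The feasible region has finitely many vertices and no improving ray; the maximum is -33 at (3, 0).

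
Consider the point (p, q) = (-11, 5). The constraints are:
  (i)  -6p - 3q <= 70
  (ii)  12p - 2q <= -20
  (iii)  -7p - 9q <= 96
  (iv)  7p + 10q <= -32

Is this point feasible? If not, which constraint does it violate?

not feasible — violates (iv)

Constraint (iv): 7p + 10q = -27, which is not ≤ -32. All other constraints are satisfied.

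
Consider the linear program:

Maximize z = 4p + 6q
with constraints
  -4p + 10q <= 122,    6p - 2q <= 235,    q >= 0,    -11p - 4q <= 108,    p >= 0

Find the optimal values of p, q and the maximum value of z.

p = 1297/26, q = 418/13, maximum z = 5102/13

Corner points and z = 4p + 6q:
  (1297/26, 418/13) → z = 5102/13
  (0, 61/5) → z = 366/5
  (235/6, 0) → z = 470/3
  (0, 0) → z = 0

The binding constraints are -4p + 10q = 122 and 6p - 2q = 235.
Solving simultaneously gives p = 1297/26, q = 418/13.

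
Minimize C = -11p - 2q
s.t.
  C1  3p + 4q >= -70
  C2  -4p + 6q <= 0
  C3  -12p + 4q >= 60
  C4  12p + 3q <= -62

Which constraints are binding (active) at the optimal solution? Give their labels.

Corner points and C = -11p - 2q:
  (-210/17, -140/17) → C = 2590/17
  (-26/3, -11) → C = 352/3
  (-45/7, -30/7) → C = 555/7

The minimum is at (-45/7, -30/7). Substituting into each constraint, equality holds for C2 and C3; the remaining constraints have slack.

C2 and C3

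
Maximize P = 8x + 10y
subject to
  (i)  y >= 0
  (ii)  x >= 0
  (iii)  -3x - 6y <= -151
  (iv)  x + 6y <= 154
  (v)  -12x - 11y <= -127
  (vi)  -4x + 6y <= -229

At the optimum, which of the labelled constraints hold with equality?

Extreme points and P = 8x + 10y:
  (154, 0) → P = 1232
  (229/4, 0) → P = 458
  (383/5, 129/10) → P = 3709/5

The maximum is at (154, 0). Substituting into each constraint, equality holds for (i) and (iv); the remaining constraints have slack.

(i) and (iv)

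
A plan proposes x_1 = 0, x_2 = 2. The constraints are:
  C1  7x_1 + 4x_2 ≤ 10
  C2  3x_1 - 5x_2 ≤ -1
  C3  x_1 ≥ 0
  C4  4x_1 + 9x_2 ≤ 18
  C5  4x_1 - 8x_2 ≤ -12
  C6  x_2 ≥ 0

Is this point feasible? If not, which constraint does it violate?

C1: 8 ≤ 10 ✓
C2: -10 ≤ -1 ✓
C3: 0 ≥ 0 ✓
C4: 18 ≤ 18 ✓
C5: -16 ≤ -12 ✓
C6: 2 ≥ 0 ✓

feasible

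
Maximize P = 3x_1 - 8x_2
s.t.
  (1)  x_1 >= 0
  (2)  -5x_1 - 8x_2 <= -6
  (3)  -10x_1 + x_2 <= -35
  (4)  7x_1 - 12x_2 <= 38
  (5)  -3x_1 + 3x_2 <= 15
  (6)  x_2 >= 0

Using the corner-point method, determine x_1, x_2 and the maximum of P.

Vertices and P = 3x_1 - 8x_2:
  (40/9, 85/9) → P = -560/9
  (7/2, 0) → P = 21/2
  (38/7, 0) → P = 114/7
The feasible region is unbounded (it extends along (12, 7), (1, 1)), but P strictly decreases along every unbounded feasible direction, so there is no improving ray and the maximum is attained at a vertex.

x_1 = 38/7, x_2 = 0, maximum P = 114/7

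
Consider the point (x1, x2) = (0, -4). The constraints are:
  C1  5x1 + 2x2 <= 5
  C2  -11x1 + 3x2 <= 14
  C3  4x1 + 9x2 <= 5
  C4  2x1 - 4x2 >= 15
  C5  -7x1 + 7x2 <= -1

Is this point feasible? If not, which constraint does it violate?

feasible

C1: -8 ≤ 5 ✓
C2: -12 ≤ 14 ✓
C3: -36 ≤ 5 ✓
C4: 16 ≥ 15 ✓
C5: -28 ≤ -1 ✓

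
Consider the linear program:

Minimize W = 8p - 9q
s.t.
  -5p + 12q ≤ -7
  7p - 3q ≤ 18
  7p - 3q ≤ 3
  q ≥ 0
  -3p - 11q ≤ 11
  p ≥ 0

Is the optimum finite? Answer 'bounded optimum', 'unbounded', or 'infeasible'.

The boundaries -5p + 12q = -7 and 7p - 3q = 18 meet at (65/23, 41/69), but that point violates 7p - 3q ≤ 3. Every candidate vertex is excluded by some other constraint, so the feasible region is empty.

infeasible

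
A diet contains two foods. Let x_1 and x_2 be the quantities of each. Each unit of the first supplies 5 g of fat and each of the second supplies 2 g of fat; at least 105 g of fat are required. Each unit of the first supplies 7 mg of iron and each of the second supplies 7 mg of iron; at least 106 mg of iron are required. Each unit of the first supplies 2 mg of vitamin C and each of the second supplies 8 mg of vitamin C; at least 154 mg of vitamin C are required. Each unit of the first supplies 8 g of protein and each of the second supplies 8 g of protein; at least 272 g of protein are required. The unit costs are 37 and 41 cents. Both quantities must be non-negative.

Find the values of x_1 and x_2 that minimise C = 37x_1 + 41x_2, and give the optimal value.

Extreme points and C = 37x_1 + 41x_2:
  (0, 105/2) → C = 4305/2
  (77, 0) → C = 2849
  (37/3, 65/3) → C = 4034/3
  (59/3, 43/3) → C = 3946/3
The feasible region is unbounded (it extends along (0, 1), (1, 0)), but C strictly increases along every unbounded feasible direction, so there is no improving ray and the minimum is attained at a vertex.

x_1 = 59/3, x_2 = 43/3, minimum C = 3946/3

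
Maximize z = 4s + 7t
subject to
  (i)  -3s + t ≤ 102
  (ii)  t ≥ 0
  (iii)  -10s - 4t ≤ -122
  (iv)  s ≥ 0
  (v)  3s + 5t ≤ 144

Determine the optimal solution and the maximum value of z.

Vertices and z = 4s + 7t:
  (61/5, 0) → z = 244/5
  (48, 0) → z = 192
  (17/19, 537/19) → z = 3827/19

s = 17/19, t = 537/19, maximum z = 3827/19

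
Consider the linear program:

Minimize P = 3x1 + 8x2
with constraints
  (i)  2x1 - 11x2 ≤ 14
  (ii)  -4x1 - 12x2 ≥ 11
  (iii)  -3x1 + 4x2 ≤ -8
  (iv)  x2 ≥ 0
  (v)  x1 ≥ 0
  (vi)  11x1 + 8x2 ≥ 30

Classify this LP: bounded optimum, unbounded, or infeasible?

The boundaries 2x1 - 11x2 = 14 and x2 = 0 meet at (7, 0), but that point violates -4x1 - 12x2 ≥ 11. Every candidate vertex is excluded by some other constraint, so the feasible region is empty.

infeasible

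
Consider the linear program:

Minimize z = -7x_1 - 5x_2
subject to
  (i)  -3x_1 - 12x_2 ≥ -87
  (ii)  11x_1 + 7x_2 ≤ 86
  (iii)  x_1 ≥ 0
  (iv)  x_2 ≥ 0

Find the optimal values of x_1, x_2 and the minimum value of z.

x_1 = 141/37, x_2 = 233/37, minimum z = -2152/37

Feasible corners and z = -7x_1 - 5x_2:
  (141/37, 233/37) → z = -2152/37
  (0, 29/4) → z = -145/4
  (86/11, 0) → z = -602/11
  (0, 0) → z = 0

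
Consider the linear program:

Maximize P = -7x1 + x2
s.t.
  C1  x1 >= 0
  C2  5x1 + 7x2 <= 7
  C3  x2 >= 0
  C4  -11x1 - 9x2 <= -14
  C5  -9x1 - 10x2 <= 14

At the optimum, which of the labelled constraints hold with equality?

Vertices and P = -7x1 + x2:
  (7/5, 0) → P = -49/5
  (35/32, 7/32) → P = -119/16
  (14/11, 0) → P = -98/11

The maximum is at (35/32, 7/32). Substituting into each constraint, equality holds for C2 and C4; the remaining constraints have slack.

C2 and C4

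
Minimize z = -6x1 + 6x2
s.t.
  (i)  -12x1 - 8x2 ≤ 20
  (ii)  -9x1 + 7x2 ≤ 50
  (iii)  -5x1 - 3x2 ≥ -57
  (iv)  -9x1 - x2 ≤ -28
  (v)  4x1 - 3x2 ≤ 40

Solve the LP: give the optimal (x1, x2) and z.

x1 = 4, x2 = -8, minimum z = -72

Vertices and z = -6x1 + 6x2:
  (249/62, 763/62) → z = 1542/31
  (73/36, 39/4) → z = 139/3
  (97/9, 28/27) → z = -526/9
  (4, -8) → z = -72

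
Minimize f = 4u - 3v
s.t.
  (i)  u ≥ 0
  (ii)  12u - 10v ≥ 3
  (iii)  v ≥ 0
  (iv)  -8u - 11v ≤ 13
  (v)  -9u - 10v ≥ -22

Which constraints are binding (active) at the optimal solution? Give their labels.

(ii) and (iii)

Extreme points and f = 4u - 3v:
  (1/4, 0) → f = 1
  (25/21, 79/70) → f = 289/210
  (22/9, 0) → f = 88/9

The minimum is at (1/4, 0). Substituting into each constraint, equality holds for (ii) and (iii); the remaining constraints have slack.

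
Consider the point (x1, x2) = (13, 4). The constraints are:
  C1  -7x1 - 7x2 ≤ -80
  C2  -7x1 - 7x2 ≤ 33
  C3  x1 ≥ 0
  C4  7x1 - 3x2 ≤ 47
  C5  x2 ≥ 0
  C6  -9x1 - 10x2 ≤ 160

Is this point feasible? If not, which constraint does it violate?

Constraint C4: 7x1 - 3x2 = 79, which is not ≤ 47. All other constraints are satisfied.

not feasible — violates C4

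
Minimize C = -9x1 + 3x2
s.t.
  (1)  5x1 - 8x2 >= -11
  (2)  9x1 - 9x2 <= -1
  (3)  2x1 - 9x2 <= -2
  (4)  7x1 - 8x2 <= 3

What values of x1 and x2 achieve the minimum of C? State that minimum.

Vertices and C = -9x1 + 3x2:
  (91/27, 94/27) → C = -179/9
  (-83/29, -12/29) → C = 711/29
  (1/7, 16/63) → C = -11/21

At the optimal vertex, 5x1 - 8x2 = -11 and 9x1 - 9x2 = -1.
Solving simultaneously gives x1 = 91/27, x2 = 94/27.

x1 = 91/27, x2 = 94/27, minimum C = -179/9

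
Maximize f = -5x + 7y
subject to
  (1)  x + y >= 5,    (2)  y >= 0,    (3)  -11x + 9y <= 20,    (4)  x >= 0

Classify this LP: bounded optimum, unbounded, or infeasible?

unbounded

From the feasible point (5, 0), moving in the direction (9, 11) keeps every constraint satisfied while f increases without bound.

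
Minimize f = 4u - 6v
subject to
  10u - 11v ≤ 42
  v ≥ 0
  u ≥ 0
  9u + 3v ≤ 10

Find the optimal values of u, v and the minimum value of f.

u = 0, v = 10/3, minimum f = -20

Corner points and f = 4u - 6v:
  (0, 0) → f = 0
  (10/9, 0) → f = 40/9
  (0, 10/3) → f = -20

The optimum lies where u = 0 and 9u + 3v = 10.
Solving simultaneously gives u = 0, v = 10/3.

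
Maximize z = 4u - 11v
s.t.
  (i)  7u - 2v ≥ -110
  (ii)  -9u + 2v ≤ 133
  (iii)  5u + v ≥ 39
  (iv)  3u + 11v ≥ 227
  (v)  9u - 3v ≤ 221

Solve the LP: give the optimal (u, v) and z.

The feasible region is unbounded (it extends along (2, 7), (1, 3)), but z strictly decreases along every unbounded feasible direction, so there is no improving ray and the maximum is attained at a vertex.

At the optimal vertex, 3u + 11v = 227 and 9u - 3v = 221.
Solving simultaneously gives u = 778/27, v = 115/9.

u = 778/27, v = 115/9, maximum z = -683/27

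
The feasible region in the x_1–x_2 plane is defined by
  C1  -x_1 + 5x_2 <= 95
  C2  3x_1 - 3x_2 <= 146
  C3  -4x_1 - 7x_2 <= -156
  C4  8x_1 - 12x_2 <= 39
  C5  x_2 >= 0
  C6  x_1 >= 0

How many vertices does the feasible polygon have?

3

Of the 15 pairwise boundary intersections, those satisfying every inequality are:
  (115/27, 536/27)
  (1335/28, 799/28)
  (165/8, 21/2)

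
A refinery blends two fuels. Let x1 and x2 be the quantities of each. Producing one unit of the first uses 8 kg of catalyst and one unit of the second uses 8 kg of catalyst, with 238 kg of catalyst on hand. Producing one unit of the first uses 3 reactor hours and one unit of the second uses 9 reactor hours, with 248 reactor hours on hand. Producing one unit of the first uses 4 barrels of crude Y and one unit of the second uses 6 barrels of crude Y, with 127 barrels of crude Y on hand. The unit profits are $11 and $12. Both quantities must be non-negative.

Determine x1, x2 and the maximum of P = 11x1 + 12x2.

x1 = 103/4, x2 = 4, maximum P = 1325/4

Extreme points and P = 11x1 + 12x2:
  (0, 0) → P = 0
  (0, 127/6) → P = 254
  (119/4, 0) → P = 1309/4
  (103/4, 4) → P = 1325/4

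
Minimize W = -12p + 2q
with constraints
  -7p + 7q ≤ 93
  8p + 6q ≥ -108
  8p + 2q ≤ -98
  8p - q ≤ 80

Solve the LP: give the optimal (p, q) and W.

Extreme points and W = -12p + 2q:
  (-657/49, -6/49) → W = 7872/49
  (-436/35, 29/35) → W = 1058/7
  (-93/8, -5/2) → W = 269/2

The optimum lies where 8p + 6q = -108 and 8p + 2q = -98.
Solving simultaneously gives p = -93/8, q = -5/2.

p = -93/8, q = -5/2, minimum W = 269/2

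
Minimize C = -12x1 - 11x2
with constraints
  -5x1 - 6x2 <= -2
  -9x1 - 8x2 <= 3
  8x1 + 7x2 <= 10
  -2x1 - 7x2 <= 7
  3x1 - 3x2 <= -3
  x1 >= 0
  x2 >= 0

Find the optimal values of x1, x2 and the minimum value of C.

x1 = 0, x2 = 10/7, minimum C = -110/7

Corner points and C = -12x1 - 11x2:
  (1/5, 6/5) → C = -78/5
  (0, 10/7) → C = -110/7
  (0, 1) → C = -11

At the optimal vertex, 8x1 + 7x2 = 10 and x1 = 0.
Solving simultaneously gives x1 = 0, x2 = 10/7.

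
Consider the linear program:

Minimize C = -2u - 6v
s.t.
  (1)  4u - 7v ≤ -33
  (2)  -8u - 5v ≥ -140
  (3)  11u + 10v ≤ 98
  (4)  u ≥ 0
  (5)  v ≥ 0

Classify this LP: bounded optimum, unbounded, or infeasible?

bounded optimum

Feasible corners and C = -2u - 6v:
  (356/117, 755/117) → C = -5242/117
  (0, 33/7) → C = -198/7
  (0, 49/5) → C = -294/5
The feasible region has finitely many vertices and no improving ray; the minimum is -294/5 at (0, 49/5).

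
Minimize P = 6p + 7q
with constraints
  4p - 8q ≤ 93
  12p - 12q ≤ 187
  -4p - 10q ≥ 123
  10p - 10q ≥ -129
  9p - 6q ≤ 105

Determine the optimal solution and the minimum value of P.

Feasible corners and P = 6p + 7q:
  (-3/4, -12) → P = -177/2
  (-981/20, -723/20) → P = -10947/20
  (-18, -51/10) → P = -1437/10

At the optimal vertex, 4p - 8q = 93 and 10p - 10q = -129.
Solving simultaneously gives p = -981/20, q = -723/20.

p = -981/20, q = -723/20, minimum P = -10947/20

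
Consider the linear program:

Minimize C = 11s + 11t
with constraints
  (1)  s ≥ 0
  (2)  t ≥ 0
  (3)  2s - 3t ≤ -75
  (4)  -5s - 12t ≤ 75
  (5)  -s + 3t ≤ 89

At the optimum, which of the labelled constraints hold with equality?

(1) and (3)

Vertices and C = 11s + 11t:
  (0, 25) → C = 275
  (0, 89/3) → C = 979/3
  (14, 103/3) → C = 1595/3

The minimum is at (0, 25). Substituting into each constraint, equality holds for (1) and (3); the remaining constraints have slack.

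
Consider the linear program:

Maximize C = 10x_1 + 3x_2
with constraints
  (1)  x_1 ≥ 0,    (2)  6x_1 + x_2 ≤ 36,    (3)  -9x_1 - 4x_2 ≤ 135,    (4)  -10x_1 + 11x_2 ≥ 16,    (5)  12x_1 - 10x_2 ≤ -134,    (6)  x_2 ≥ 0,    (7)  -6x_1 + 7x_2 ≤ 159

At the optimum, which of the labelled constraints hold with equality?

(2) and (7)

Vertices and C = 10x_1 + 3x_2:
  (0, 67/5) → C = 201/5
  (0, 159/7) → C = 477/7
  (113/36, 103/6) → C = 746/9
  (31/16, 195/8) → C = 185/2

The maximum is at (31/16, 195/8). Substituting into each constraint, equality holds for (2) and (7); the remaining constraints have slack.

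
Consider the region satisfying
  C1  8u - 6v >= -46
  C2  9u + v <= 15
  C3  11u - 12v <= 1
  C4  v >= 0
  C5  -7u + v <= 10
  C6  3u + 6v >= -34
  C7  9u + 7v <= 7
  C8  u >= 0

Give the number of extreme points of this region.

Of the 28 pairwise boundary intersections, those satisfying every inequality are:
  (1/11, 0)
  (91/185, 68/185)
  (0, 0)
  (0, 1)

4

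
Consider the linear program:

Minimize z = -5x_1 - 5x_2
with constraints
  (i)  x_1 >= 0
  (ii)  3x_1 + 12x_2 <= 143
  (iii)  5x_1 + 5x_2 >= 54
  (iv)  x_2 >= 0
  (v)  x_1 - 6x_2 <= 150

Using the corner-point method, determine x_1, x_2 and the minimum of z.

x_1 = 143/3, x_2 = 0, minimum z = -715/3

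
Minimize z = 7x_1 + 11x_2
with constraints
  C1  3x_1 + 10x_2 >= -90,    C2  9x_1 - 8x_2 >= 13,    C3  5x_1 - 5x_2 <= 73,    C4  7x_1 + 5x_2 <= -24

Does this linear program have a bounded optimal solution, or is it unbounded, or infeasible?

bounded optimum

Extreme points and z = 7x_1 + 11x_2:
  (-295/57, -283/38) → z = -13469/114
  (42/11, -558/55) → z = -4668/55
  (-127/101, -307/101) → z = -4266/101
The feasible region has finitely many vertices and no improving ray; the minimum is -13469/114 at (-295/57, -283/38).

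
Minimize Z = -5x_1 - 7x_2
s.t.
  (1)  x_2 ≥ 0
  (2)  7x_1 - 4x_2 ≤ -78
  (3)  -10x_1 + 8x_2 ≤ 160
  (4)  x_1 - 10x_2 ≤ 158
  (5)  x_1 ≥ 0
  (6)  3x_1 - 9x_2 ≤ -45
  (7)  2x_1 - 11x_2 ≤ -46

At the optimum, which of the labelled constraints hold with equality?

Corner points and Z = -5x_1 - 7x_2:
  (1, 85/4) → Z = -615/4
  (0, 39/2) → Z = -273/2
  (0, 20) → Z = -140

The minimum is at (1, 85/4). Substituting into each constraint, equality holds for (2) and (3); the remaining constraints have slack.

(2) and (3)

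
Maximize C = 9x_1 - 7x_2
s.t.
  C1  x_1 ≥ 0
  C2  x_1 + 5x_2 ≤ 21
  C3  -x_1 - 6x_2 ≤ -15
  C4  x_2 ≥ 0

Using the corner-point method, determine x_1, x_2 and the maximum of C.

The optimum lies where x_1 + 5x_2 = 21 and x_2 = 0.
Solving simultaneously gives x_1 = 21, x_2 = 0.

x_1 = 21, x_2 = 0, maximum C = 189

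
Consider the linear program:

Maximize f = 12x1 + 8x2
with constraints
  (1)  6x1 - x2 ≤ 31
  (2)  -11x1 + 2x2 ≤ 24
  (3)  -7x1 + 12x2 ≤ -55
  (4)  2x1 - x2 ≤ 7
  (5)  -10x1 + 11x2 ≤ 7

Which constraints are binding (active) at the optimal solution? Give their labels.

Corner points and f = 12x1 + 8x2:
  (-199/59, -773/118) → f = -5480/59
  (-38/7, -125/7) → f = -208
  (29/17, -61/17) → f = -140/17

The maximum is at (29/17, -61/17). Substituting into each constraint, equality holds for (3) and (4); the remaining constraints have slack.

(3) and (4)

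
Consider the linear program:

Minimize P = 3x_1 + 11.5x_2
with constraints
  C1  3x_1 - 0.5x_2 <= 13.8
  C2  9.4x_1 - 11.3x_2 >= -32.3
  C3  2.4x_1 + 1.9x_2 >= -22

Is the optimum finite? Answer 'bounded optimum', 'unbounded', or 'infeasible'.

Extreme points and P = 3x_1 + 11.5x_2:
  (17209/2920, 11331/1460) → P = 7806/73
  (761/345, -1652/115) → P = -18237/115
  (-30997/4498, -6464/2249) → P = -241663/4498
The feasible region has finitely many vertices and no improving ray; the minimum is -18237/115 at (761/345, -1652/115).

bounded optimum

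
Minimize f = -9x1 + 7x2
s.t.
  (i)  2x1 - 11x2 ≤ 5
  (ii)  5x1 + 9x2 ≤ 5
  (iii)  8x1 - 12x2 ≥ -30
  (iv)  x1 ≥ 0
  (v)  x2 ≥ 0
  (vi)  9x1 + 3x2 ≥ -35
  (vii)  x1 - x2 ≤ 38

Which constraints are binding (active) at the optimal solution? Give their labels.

Corner points and f = -9x1 + 7x2:
  (0, 5/9) → f = 35/9
  (1, 0) → f = -9
  (0, 0) → f = 0

The minimum is at (1, 0). Substituting into each constraint, equality holds for (ii) and (v); the remaining constraints have slack.

(ii) and (v)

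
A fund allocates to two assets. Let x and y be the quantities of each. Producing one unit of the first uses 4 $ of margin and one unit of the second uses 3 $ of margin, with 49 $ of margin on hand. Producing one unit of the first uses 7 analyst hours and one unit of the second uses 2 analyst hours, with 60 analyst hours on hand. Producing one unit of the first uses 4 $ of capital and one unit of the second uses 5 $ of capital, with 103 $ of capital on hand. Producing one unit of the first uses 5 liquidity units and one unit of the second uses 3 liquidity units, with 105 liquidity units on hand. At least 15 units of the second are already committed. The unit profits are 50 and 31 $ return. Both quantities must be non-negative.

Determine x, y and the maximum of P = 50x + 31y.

At the optimal vertex, 4x + 3y = 49 and y = 15.
Solving simultaneously gives x = 1, y = 15.

x = 1, y = 15, maximum P = 515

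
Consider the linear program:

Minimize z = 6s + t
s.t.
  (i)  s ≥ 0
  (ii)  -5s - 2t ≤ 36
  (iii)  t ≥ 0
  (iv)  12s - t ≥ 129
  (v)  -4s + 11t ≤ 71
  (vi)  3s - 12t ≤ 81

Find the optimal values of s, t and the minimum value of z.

s = 43/4, t = 0, minimum z = 129/2

The feasible region is unbounded (it extends along (4, 1), (11, 4)), but z strictly increases along every unbounded feasible direction, so there is no improving ray and the minimum is attained at a vertex.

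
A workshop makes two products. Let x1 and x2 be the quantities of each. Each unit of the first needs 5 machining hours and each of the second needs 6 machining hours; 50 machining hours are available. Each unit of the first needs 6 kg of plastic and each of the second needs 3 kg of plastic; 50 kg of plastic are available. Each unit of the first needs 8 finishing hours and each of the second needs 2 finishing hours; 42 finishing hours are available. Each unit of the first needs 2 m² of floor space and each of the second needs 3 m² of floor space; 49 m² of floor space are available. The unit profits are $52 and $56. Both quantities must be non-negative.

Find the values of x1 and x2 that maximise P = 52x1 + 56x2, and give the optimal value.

x1 = 4, x2 = 5, maximum P = 488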